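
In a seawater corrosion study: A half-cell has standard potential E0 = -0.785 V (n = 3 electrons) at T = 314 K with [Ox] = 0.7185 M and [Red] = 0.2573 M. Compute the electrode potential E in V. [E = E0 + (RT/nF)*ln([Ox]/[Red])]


Apply the Nernst equation: E = E0 + (RT/nF)*ln([Ox]/[Red])
Step 1: RT/nF = 8.314*314/(3*96485) = 0.009019 V
Step 2: [Ox]/[Red] = 0.7185/0.2573 = 2.79246
Step 3: ln(2.79246) = 1.026923
Step 4: correction = 0.009019 * 1.026923 = 0.009 V
E = -0.785 + 0.009 = -0.776 V

-0.776 V


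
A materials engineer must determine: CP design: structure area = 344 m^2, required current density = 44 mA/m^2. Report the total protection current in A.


I = area * current density, then convert mA → A (÷1000)
I = 344 * 44 / 1000 = 15.14 A

15.14 A


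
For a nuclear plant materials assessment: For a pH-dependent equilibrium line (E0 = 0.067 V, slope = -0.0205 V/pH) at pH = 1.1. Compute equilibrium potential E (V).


Apply the Pourbaix line equation: E = E0 + slope*pH
E = 0.067 + (-0.0205)*1.1 = 0.067 + (-0.02255) = 0.04445 V
Rounded to 3 decimal places: E = 0.044 V

0.044 V


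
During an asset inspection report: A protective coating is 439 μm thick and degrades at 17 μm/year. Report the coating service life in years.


Service life = thickness / degradation rate
Life = 439 / 17 = 25.8 years

25.8 years


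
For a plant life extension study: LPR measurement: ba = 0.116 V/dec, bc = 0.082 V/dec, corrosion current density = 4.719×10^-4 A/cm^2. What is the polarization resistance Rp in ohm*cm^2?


Apply the Stern-Geary equation: Rp = ba*bc / (2.303*icorr*(ba+bc))
ba*bc = 0.116*0.082 = 0.009512
ba+bc = 0.198; 2.303*icorr*(ba+bc) = 2.303*4.719×10^-4*0.198 = 2.1518357×10^-4
Rp = 0.009512 / 2.1518357×10^-4 = 44.2 ohm*cm^2

44.2 ohm*cm^2


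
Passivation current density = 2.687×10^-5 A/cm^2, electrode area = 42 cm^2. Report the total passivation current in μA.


I = i_pass * A, then convert A → μA (×10^6)
I = 2.687×10^-5 * 42 * 10^6 = 1128.54 μA

1128.54 μA


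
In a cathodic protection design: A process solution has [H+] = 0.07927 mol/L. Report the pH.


pH = −log10[H+]
pH = −log10(0.07927) = 1.1

1.1


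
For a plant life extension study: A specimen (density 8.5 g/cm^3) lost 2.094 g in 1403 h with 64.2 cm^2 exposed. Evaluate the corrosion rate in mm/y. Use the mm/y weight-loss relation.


Apply the mm/y weight-loss relation: CR = 87600 * W / (D * A * T)
Numerator: 87600 * 2.094 = 183434.4
Denominator: 8.5 * 64.2 * 1403 = 765617.1
CR = 183434.4 / 765617.1 = 0.2396 mm/y

0.2396 mm/y


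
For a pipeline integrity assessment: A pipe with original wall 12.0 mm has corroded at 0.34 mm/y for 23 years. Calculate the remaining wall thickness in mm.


Remaining wall = original − CR × time
t = 12.0 − 0.34*23 = 12.0 − 7.82 = 4.18 mm

4.18 mm


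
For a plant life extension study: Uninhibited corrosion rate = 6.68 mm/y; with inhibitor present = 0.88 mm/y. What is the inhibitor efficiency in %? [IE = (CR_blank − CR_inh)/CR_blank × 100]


Apply the inhibitor-efficiency definition: IE = (CR_blank − CR_inh)/CR_blank × 100
IE = (6.68 − 0.88) / 6.68 × 100
IE = 5.8 / 6.68 × 100 = 86.8 %

86.8 %


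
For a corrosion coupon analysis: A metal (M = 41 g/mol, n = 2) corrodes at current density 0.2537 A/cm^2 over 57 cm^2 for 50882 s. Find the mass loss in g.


Apply Faraday's law: m = i*A*t*M / (n*F)
Total charge passed Q = i*A*t = 0.2537*57*50882 = 735799.5138 C
m = Q*M/(n*F) = 735799.5138*41/(2*96485) = 156.334 g

156.334 g


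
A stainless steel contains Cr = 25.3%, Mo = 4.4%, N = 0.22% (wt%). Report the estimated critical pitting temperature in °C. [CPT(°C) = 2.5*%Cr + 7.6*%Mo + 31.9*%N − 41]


Apply the ASTM G48 empirical CPT estimate: CPT(°C) = 2.5*%Cr + 7.6*%Mo + 31.9*%N − 41
2.5*25.3 = 63.25; 7.6*4.4 = 33.44; 31.9*0.22 = 7.018
CPT = 63.25 + 33.44 + 7.018 − 41 = 62.708 °C
Rounded to 0.1 °C: CPT ≈ 62.7 °C

62.7 °C


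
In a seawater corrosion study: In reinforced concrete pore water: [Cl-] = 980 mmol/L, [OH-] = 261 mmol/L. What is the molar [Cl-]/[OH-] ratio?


Threshold parameter = [Cl-] / [OH-] (molar basis; both in mmol/L, so units cancel)
Ratio = 980 / 261 = 3.75

3.75


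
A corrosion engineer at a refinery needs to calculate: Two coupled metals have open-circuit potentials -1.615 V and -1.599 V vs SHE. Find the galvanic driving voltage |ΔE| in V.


Driving voltage is the absolute potential difference.
|ΔE| = |-1.615 − (-1.599)| = 0.016 V

0.016 V


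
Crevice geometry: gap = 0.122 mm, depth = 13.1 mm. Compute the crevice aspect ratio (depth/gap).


Aspect ratio = depth / gap
Ratio = 13.1 / 0.122 = 107.4

107.4


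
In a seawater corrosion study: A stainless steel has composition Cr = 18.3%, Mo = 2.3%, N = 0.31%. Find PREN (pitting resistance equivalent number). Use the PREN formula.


Apply the PREN formula: PREN = Cr + 3.3*Mo + 16*N
PREN = 18.3 + 3.3*2.3 + 16*0.31
PREN = 18.3 + 7.59 + 4.96 = 30.85

30.85


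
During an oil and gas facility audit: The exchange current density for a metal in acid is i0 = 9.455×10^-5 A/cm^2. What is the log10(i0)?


i0 = 9.455×10^-5 A/cm^2
log10(i0) = -4.024

-4.024


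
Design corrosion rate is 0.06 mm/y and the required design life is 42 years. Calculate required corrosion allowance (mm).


Corrosion allowance = CR × design life
CA = 0.06 * 42 = 2.52 mm

2.52 mm


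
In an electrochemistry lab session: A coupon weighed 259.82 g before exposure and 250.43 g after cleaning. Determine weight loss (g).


Weight loss = initial − final
WL = 259.82 − 250.43 = 9.39 g

9.39 g


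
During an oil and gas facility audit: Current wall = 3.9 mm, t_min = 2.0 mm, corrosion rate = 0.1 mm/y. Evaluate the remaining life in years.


Apply the remaining-life relation: RL = (t_current − t_min) / CR
RL = (3.9 − 2.0) / 0.1 = 1.9 / 0.1 = 19.0 years

19.0 years


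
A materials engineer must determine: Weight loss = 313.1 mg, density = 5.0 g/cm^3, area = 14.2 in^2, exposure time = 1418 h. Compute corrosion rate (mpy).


Apply the mpy weight-loss relation: CR = 534 * W / (D * A * T)
Numerator: 534 * 313.1 = 167195.4
Denominator: 5.0 * 14.2 * 1418 = 100678.0
CR = 167195.4 / 100678.0 = 1.66069 mpy

1.66069 mpy


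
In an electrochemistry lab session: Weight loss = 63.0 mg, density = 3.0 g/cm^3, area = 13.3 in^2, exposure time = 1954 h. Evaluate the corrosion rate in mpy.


Apply the mpy weight-loss relation: CR = 534 * W / (D * A * T)
Numerator: 534 * 63.0 = 33642.0
Denominator: 3.0 * 13.3 * 1954 = 77964.6
CR = 33642.0 / 77964.6 = 0.432 mpy

0.432 mpy


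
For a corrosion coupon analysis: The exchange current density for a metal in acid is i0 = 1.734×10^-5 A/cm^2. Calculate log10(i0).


i0 = 1.734×10^-5 A/cm^2
log10(i0) = -4.761

-4.761


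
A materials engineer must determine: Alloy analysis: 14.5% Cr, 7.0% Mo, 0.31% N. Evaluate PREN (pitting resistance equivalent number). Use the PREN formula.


Apply the PREN formula: PREN = Cr + 3.3*Mo + 16*N
PREN = 14.5 + 3.3*7.0 + 16*0.31
PREN = 14.5 + 23.1 + 4.96 = 42.56

42.56


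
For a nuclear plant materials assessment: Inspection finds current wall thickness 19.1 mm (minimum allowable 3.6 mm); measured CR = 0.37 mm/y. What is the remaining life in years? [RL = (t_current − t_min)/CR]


Apply the remaining-life relation: RL = (t_current − t_min) / CR
RL = (19.1 − 3.6) / 0.37 = 15.5 / 0.37 = 41.9 years

41.9 years


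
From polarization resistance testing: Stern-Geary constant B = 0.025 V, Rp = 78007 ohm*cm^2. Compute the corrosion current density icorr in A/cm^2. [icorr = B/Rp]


Apply the Stern-Geary relation: icorr = B / Rp
icorr = 0.025 / 78007 = 3.205×10^-7 A/cm^2

3.205×10^-7 A/cm^2


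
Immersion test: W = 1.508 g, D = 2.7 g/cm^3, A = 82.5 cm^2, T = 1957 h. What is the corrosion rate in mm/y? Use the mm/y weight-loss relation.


Apply the mm/y weight-loss relation: CR = 87600 * W / (D * A * T)
Numerator: 87600 * 1.508 = 132100.8
Denominator: 2.7 * 82.5 * 1957 = 435921.75
CR = 132100.8 / 435921.75 = 0.303038 mm/y

0.303038 mm/y


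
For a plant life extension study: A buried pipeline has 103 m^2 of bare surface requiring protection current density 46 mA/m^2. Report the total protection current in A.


I = area * current density, then convert mA → A (÷1000)
I = 103 * 46 / 1000 = 4.74 A

4.74 A


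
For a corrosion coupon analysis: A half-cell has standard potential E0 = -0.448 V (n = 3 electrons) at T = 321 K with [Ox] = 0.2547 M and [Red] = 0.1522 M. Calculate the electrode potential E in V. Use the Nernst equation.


Apply the Nernst equation: E = E0 + (RT/nF)*ln([Ox]/[Red])
Step 1: RT/nF = 8.314*321/(3*96485) = 0.00922007 V
Step 2: [Ox]/[Red] = 0.2547/0.1522 = 1.673456
Step 3: ln(1.673456) = 0.514891
Step 4: correction = 0.00922007 * 0.514891 = 0.005 V
E = -0.448 + 0.005 = -0.443 V

-0.443 V


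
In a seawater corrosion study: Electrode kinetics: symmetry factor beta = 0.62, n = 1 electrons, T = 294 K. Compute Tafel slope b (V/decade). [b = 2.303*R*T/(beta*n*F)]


Apply the Tafel slope relation: b = 2.303*R*T/(beta*n*F)
Numerator: 2.303 * 8.314 * 294 = 5629.26
Denominator: 0.62 * 1 * 96485 = 59820.7
b = 5629.26 / 59820.7 = 0.0941 V/decade

0.0941 V/decade


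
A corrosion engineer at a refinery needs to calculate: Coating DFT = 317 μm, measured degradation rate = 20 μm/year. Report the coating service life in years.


Service life = thickness / degradation rate
Life = 317 / 20 = 15.9 years

15.9 years


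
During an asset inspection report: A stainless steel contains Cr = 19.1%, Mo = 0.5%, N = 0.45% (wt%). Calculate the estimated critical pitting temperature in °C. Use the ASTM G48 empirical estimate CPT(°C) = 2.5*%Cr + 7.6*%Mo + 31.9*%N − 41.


Apply the ASTM G48 empirical CPT estimate: CPT(°C) = 2.5*%Cr + 7.6*%Mo + 31.9*%N − 41
2.5*19.1 = 47.75; 7.6*0.5 = 3.8; 31.9*0.45 = 14.355
CPT = 47.75 + 3.8 + 14.355 − 41 = 24.905 °C
Rounded to 0.1 °C: CPT ≈ 24.9 °C

24.9 °C


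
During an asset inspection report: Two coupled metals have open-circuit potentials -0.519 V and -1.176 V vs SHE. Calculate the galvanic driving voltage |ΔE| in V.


Driving voltage is the absolute potential difference.
|ΔE| = |-0.519 − (-1.176)| = 0.657 V

0.657 V


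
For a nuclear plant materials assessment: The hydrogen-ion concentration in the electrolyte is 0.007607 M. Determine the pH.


pH = −log10[H+]
pH = −log10(0.007607) = 2.12

2.12


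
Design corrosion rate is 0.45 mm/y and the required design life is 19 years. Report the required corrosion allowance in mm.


Corrosion allowance = CR × design life
CA = 0.45 * 19 = 8.55 mm

8.55 mm


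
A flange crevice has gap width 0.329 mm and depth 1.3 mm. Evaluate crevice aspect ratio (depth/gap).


Aspect ratio = depth / gap
Ratio = 1.3 / 0.329 = 4.0

4.0


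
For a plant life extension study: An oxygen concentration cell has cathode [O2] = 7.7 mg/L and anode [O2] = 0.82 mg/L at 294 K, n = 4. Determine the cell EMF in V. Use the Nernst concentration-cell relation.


Apply the Nernst concentration-cell relation: E = (RT/nF)*ln(C_cathode/C_anode)
RT/nF = 8.314*294/(4*96485) = 0.00633341 V
ln(7.7/0.82) = 2.23967
E = 0.00633341 * 2.23967 = 0.01418 V

0.01418 V


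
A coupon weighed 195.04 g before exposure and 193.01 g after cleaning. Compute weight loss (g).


Weight loss = initial − final
WL = 195.04 − 193.01 = 2.03 g

2.03 g


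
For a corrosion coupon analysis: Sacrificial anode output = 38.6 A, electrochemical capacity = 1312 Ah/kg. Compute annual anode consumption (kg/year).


Annual consumption = current * hours per year / capacity
Rate = 38.6 * 8760 / 1312 = 257.7 kg/year

257.7 kg/year


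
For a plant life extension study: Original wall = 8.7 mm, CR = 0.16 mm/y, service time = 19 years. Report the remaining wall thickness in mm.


Remaining wall = original − CR × time
t = 8.7 − 0.16*19 = 8.7 − 3.04 = 5.66 mm

5.66 mm


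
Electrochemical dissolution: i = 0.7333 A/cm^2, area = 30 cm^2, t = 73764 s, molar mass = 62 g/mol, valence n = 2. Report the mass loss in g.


Apply Faraday's law: m = i*A*t*M / (n*F)
Total charge passed Q = i*A*t = 0.7333*30*73764 = 1622734.236 C
m = Q*M/(n*F) = 1622734.236*62/(2*96485) = 521.374 g

521.374 g


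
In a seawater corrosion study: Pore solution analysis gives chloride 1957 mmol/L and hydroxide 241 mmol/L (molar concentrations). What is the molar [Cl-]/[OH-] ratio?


Threshold parameter = [Cl-] / [OH-] (molar basis; both in mmol/L, so units cancel)
Ratio = 1957 / 241 = 8.12

8.12


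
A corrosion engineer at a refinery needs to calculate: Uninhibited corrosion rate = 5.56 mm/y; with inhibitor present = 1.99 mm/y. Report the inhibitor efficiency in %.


Apply the inhibitor-efficiency definition: IE = (CR_blank − CR_inh)/CR_blank × 100
IE = (5.56 − 1.99) / 5.56 × 100
IE = 3.57 / 5.56 × 100 = 64.2 %

64.2 %


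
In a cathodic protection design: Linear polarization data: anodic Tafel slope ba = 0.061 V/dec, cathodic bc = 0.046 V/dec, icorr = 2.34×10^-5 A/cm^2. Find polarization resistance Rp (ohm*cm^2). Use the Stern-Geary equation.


Apply the Stern-Geary equation: Rp = ba*bc / (2.303*icorr*(ba+bc))
ba*bc = 0.061*0.046 = 0.002806
ba+bc = 0.107; 2.303*icorr*(ba+bc) = 2.303*2.34×10^-5*0.107 = 5.7662514×10^-6
Rp = 0.002806 / 5.7662514×10^-6 = 486.62 ohm*cm^2

486.62 ohm*cm^2


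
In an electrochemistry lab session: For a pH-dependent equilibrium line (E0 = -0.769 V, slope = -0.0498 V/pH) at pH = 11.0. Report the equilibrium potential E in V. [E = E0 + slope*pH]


Apply the Pourbaix line equation: E = E0 + slope*pH
E = -0.769 + (-0.0498)*11.0 = -0.769 + (-0.5478) = -1.3168 V
Rounded to 4 decimal places: E = -1.3168 V

-1.3168 V


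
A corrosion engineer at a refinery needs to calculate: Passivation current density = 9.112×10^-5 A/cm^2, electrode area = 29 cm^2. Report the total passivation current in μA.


I = i_pass * A, then convert A → μA (×10^6)
I = 9.112×10^-5 * 29 * 10^6 = 2642.48 μA

2642.48 μA


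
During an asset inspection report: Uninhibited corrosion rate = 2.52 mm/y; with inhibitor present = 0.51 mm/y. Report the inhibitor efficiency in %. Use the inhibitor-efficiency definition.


Apply the inhibitor-efficiency definition: IE = (CR_blank − CR_inh)/CR_blank × 100
IE = (2.52 − 0.51) / 2.52 × 100
IE = 2.01 / 2.52 × 100 = 79.8 %

79.8 %


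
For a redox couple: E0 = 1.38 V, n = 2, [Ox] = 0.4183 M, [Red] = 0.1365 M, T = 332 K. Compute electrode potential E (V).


Apply the Nernst equation: E = E0 + (RT/nF)*ln([Ox]/[Red])
Step 1: RT/nF = 8.314*332/(2*96485) = 0.01430403 V
Step 2: [Ox]/[Red] = 0.4183/0.1365 = 3.064469
Step 3: ln(3.064469) = 1.119874
Step 4: correction = 0.01430403 * 1.119874 = 0.016 V
E = 1.38 + 0.016 = 1.396 V

1.396 V


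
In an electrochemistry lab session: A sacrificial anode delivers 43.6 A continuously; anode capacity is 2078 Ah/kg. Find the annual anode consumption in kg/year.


Annual consumption = current * hours per year / capacity
Rate = 43.6 * 8760 / 2078 = 183.8 kg/year

183.8 kg/year


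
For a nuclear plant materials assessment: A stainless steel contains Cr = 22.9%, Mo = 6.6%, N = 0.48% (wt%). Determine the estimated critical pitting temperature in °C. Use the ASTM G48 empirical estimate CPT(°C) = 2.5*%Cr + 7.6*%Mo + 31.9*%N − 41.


Apply the ASTM G48 empirical CPT estimate: CPT(°C) = 2.5*%Cr + 7.6*%Mo + 31.9*%N − 41
2.5*22.9 = 57.25; 7.6*6.6 = 50.16; 31.9*0.48 = 15.312
CPT = 57.25 + 50.16 + 15.312 − 41 = 81.722 °C
Rounded to 0.1 °C: CPT ≈ 81.7 °C

81.7 °C


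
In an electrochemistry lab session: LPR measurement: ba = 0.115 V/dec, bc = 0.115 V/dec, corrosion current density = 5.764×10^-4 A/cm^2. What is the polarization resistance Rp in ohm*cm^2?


Apply the Stern-Geary equation: Rp = ba*bc / (2.303*icorr*(ba+bc))
ba*bc = 0.115*0.115 = 0.013225
ba+bc = 0.23; 2.303*icorr*(ba+bc) = 2.303*5.764×10^-4*0.23 = 3.0531332×10^-4
Rp = 0.013225 / 3.0531332×10^-4 = 43.32 ohm*cm^2

43.32 ohm*cm^2


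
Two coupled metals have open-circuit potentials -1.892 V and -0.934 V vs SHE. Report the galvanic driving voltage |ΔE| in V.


Driving voltage is the absolute potential difference.
|ΔE| = |-1.892 − (-0.934)| = 0.958 V

0.958 V


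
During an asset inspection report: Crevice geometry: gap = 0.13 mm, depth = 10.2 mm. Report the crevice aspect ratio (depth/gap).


Aspect ratio = depth / gap
Ratio = 10.2 / 0.13 = 78.5

78.5


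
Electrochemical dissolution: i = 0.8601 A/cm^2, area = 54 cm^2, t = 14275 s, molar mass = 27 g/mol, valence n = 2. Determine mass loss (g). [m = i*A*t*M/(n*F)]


Apply Faraday's law: m = i*A*t*M / (n*F)
Total charge passed Q = i*A*t = 0.8601*54*14275 = 663008.085 C
m = Q*M/(n*F) = 663008.085*27/(2*96485) = 92.7668 g

92.7668 g


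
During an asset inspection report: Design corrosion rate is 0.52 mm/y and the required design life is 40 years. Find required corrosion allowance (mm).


Corrosion allowance = CR × design life
CA = 0.52 * 40 = 20.8 mm

20.8 mm


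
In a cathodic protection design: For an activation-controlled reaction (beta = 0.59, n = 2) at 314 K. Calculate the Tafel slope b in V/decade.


Apply the Tafel slope relation: b = 2.303*R*T/(beta*n*F)
Numerator: 2.303 * 8.314 * 314 = 6012.2
Denominator: 0.59 * 2 * 96485 = 113852.3
b = 6012.2 / 113852.3 = 0.053 V/decade

0.053 V/decade


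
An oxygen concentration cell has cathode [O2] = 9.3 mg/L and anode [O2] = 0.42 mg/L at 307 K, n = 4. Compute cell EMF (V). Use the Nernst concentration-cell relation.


Apply the Nernst concentration-cell relation: E = (RT/nF)*ln(C_cathode/C_anode)
RT/nF = 8.314*307/(4*96485) = 0.00661346 V
ln(9.3/0.42) = 3.09751
E = 0.00661346 * 3.09751 = 0.02049 V

0.02049 V


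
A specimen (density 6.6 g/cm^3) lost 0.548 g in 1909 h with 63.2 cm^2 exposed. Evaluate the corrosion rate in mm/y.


Apply the mm/y weight-loss relation: CR = 87600 * W / (D * A * T)
Numerator: 87600 * 0.548 = 48004.8
Denominator: 6.6 * 63.2 * 1909 = 796282.08
CR = 48004.8 / 796282.08 = 0.06029 mm/y

0.06029 mm/y


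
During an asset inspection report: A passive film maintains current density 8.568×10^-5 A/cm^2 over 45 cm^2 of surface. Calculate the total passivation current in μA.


I = i_pass * A, then convert A → μA (×10^6)
I = 8.568×10^-5 * 45 * 10^6 = 3855.6 μA

3855.6 μA


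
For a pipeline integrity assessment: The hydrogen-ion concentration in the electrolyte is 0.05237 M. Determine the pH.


pH = −log10[H+]
pH = −log10(0.05237) = 1.28

1.28


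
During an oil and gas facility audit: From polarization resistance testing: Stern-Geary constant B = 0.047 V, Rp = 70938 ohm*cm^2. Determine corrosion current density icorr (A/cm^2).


Apply the Stern-Geary relation: icorr = B / Rp
icorr = 0.047 / 70938 = 6.626×10^-7 A/cm^2

6.626×10^-7 A/cm^2


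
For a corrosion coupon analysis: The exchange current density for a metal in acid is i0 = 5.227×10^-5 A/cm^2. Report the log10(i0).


i0 = 5.227×10^-5 A/cm^2
log10(i0) = -4.282

-4.282


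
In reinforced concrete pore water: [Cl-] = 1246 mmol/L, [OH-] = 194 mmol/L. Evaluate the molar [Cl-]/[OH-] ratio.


Threshold parameter = [Cl-] / [OH-] (molar basis; both in mmol/L, so units cancel)
Ratio = 1246 / 194 = 6.42

6.42


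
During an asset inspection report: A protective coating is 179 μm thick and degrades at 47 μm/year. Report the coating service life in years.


Service life = thickness / degradation rate
Life = 179 / 47 = 3.8 years

3.8 years


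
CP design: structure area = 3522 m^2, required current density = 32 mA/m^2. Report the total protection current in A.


I = area * current density, then convert mA → A (÷1000)
I = 3522 * 32 / 1000 = 112.7 A

112.7 A


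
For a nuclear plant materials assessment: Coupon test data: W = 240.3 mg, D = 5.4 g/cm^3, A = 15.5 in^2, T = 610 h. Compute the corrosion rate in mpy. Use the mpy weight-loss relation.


Apply the mpy weight-loss relation: CR = 534 * W / (D * A * T)
Numerator: 534 * 240.3 = 128320.2
Denominator: 5.4 * 15.5 * 610 = 51057.0
CR = 128320.2 / 51057.0 = 2.513 mpy

2.513 mpy


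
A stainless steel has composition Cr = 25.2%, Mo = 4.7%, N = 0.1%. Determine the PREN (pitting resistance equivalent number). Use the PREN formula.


Apply the PREN formula: PREN = Cr + 3.3*Mo + 16*N
PREN = 25.2 + 3.3*4.7 + 16*0.1
PREN = 25.2 + 15.51 + 1.6 = 42.31

42.31


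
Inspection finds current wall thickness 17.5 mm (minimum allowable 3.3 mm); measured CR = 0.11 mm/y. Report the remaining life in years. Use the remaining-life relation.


Apply the remaining-life relation: RL = (t_current − t_min) / CR
RL = (17.5 − 3.3) / 0.11 = 14.2 / 0.11 = 129.1 years

129.1 years


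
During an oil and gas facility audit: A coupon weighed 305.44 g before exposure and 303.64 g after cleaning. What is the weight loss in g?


Weight loss = initial − final
WL = 305.44 − 303.64 = 1.8 g

1.8 g


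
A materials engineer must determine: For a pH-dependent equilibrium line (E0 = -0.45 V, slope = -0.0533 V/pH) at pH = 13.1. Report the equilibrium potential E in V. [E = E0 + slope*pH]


Apply the Pourbaix line equation: E = E0 + slope*pH
E = -0.45 + (-0.0533)*13.1 = -0.45 + (-0.69823) = -1.14823 V
Rounded to 3 decimal places: E = -1.148 V

-1.148 V


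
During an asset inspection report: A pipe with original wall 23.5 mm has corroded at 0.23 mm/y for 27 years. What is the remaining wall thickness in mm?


Remaining wall = original − CR × time
t = 23.5 − 0.23*27 = 23.5 − 6.21 = 17.29 mm

17.29 mm


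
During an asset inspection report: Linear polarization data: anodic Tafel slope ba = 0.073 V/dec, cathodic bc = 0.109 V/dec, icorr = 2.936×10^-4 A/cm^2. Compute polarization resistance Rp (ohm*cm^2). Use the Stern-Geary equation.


Apply the Stern-Geary equation: Rp = ba*bc / (2.303*icorr*(ba+bc))
ba*bc = 0.073*0.109 = 0.007957
ba+bc = 0.182; 2.303*icorr*(ba+bc) = 2.303*2.936×10^-4*0.182 = 1.2306127×10^-4
Rp = 0.007957 / 1.2306127×10^-4 = 64.66 ohm*cm^2

64.66 ohm*cm^2


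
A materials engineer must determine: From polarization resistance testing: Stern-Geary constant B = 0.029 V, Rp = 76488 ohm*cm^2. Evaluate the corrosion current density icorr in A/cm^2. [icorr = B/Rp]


Apply the Stern-Geary relation: icorr = B / Rp
icorr = 0.029 / 76488 = 3.791×10^-7 A/cm^2

3.791×10^-7 A/cm^2


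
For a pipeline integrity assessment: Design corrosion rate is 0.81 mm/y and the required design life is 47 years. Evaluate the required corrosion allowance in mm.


Corrosion allowance = CR × design life
CA = 0.81 * 47 = 38.07 mm

38.07 mm


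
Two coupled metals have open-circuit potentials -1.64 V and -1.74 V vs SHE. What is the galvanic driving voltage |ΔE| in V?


Driving voltage is the absolute potential difference.
|ΔE| = |-1.64 − (-1.74)| = 0.1 V

0.1 V


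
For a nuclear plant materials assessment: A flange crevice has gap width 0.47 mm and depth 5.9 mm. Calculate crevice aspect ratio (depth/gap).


Aspect ratio = depth / gap
Ratio = 5.9 / 0.47 = 12.6

12.6


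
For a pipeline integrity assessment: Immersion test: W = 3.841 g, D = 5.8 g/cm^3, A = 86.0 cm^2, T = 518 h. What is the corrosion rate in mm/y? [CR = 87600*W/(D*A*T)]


Apply the mm/y weight-loss relation: CR = 87600 * W / (D * A * T)
Numerator: 87600 * 3.841 = 336471.6
Denominator: 5.8 * 86.0 * 518 = 258378.4
CR = 336471.6 / 258378.4 = 1.30224 mm/y

1.30224 mm/y


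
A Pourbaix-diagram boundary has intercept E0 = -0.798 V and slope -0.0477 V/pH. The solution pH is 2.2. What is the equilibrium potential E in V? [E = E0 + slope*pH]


Apply the Pourbaix line equation: E = E0 + slope*pH
E = -0.798 + (-0.0477)*2.2 = -0.798 + (-0.10494) = -0.90294 V
Rounded to 3 decimal places: E = -0.903 V

-0.903 V


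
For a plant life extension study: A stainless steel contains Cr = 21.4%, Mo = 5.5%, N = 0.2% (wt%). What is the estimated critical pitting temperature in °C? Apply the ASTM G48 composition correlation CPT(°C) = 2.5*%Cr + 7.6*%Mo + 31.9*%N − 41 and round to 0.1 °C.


Apply the ASTM G48 empirical CPT estimate: CPT(°C) = 2.5*%Cr + 7.6*%Mo + 31.9*%N − 41
2.5*21.4 = 53.5; 7.6*5.5 = 41.8; 31.9*0.2 = 6.38
CPT = 53.5 + 41.8 + 6.38 − 41 = 60.68 °C
Rounded to 0.1 °C: CPT ≈ 60.7 °C

60.7 °C


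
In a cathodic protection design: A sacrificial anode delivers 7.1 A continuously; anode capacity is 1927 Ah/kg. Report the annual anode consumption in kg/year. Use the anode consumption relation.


Annual consumption = current * hours per year / capacity
Rate = 7.1 * 8760 / 1927 = 32.3 kg/year

32.3 kg/year


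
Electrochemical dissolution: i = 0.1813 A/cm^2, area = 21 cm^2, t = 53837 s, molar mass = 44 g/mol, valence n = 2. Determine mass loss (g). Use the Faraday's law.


Apply Faraday's law: m = i*A*t*M / (n*F)
Total charge passed Q = i*A*t = 0.1813*21*53837 = 204973.6101 C
m = Q*M/(n*F) = 204973.6101*44/(2*96485) = 46.737 g

46.737 g


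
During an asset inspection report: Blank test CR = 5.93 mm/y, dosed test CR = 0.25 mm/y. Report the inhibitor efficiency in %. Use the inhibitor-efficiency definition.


Apply the inhibitor-efficiency definition: IE = (CR_blank − CR_inh)/CR_blank × 100
IE = (5.93 − 0.25) / 5.93 × 100
IE = 5.68 / 5.93 × 100 = 95.8 %

95.8 %


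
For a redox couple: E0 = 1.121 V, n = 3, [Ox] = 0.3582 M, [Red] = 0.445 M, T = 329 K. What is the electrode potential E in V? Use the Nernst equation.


Apply the Nernst equation: E = E0 + (RT/nF)*ln([Ox]/[Red])
Step 1: RT/nF = 8.314*329/(3*96485) = 0.00944985 V
Step 2: [Ox]/[Red] = 0.3582/0.445 = 0.804944
Step 3: ln(0.804944) = -0.216983
Step 4: correction = 0.00944985 * -0.216983 = -0.002 V
E = 1.121 + -0.002 = 1.119 V

1.119 V


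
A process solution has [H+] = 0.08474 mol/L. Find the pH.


pH = −log10[H+]
pH = −log10(0.08474) = 1.07

1.07


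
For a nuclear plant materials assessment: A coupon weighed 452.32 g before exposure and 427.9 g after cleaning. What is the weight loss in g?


Weight loss = initial − final
WL = 452.32 − 427.9 = 24.42 g

24.42 g


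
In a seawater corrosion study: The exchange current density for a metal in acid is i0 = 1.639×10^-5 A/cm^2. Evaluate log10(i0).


i0 = 1.639×10^-5 A/cm^2
log10(i0) = -4.785

-4.785


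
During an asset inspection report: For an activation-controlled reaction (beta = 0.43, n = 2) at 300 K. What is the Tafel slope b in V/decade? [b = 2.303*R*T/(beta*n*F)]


Apply the Tafel slope relation: b = 2.303*R*T/(beta*n*F)
Numerator: 2.303 * 8.314 * 300 = 5744.14
Denominator: 0.43 * 2 * 96485 = 82977.1
b = 5744.14 / 82977.1 = 0.069 V/decade

0.069 V/decade


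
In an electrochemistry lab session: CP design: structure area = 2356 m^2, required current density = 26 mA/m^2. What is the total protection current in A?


I = area * current density, then convert mA → A (÷1000)
I = 2356 * 26 / 1000 = 61.26 A

61.26 A


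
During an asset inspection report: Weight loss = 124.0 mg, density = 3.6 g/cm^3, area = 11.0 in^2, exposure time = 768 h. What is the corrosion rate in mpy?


Apply the mpy weight-loss relation: CR = 534 * W / (D * A * T)
Numerator: 534 * 124.0 = 66216.0
Denominator: 3.6 * 11.0 * 768 = 30412.8
CR = 66216.0 / 30412.8 = 2.17724 mpy

2.17724 mpy


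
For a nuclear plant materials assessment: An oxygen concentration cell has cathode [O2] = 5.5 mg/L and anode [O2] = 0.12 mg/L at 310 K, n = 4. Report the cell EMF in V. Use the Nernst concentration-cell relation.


Apply the Nernst concentration-cell relation: E = (RT/nF)*ln(C_cathode/C_anode)
RT/nF = 8.314*310/(4*96485) = 0.00667808 V
ln(5.5/0.12) = 3.82501
E = 0.00667808 * 3.82501 = 0.02554 V

0.02554 V


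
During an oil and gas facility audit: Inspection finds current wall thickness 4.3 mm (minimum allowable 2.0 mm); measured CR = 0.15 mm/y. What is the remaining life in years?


Apply the remaining-life relation: RL = (t_current − t_min) / CR
RL = (4.3 − 2.0) / 0.15 = 2.3 / 0.15 = 15.3 years

15.3 years


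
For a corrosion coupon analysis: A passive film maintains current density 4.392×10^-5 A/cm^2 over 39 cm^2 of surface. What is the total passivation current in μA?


I = i_pass * A, then convert A → μA (×10^6)
I = 4.392×10^-5 * 39 * 10^6 = 1712.88 μA

1712.88 μA


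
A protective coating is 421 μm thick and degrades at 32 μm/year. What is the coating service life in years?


Service life = thickness / degradation rate
Life = 421 / 32 = 13.2 years

13.2 years


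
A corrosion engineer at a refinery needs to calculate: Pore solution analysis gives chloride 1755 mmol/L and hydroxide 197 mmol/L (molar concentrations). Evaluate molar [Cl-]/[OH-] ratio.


Threshold parameter = [Cl-] / [OH-] (molar basis; both in mmol/L, so units cancel)
Ratio = 1755 / 197 = 8.91

8.91


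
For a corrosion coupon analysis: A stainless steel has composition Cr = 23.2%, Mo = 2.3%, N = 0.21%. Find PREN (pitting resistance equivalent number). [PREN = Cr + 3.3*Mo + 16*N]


Apply the PREN formula: PREN = Cr + 3.3*Mo + 16*N
PREN = 23.2 + 3.3*2.3 + 16*0.21
PREN = 23.2 + 7.59 + 3.36 = 34.15

34.15


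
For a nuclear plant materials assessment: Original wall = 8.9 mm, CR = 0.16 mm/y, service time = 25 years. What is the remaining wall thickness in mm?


Remaining wall = original − CR × time
t = 8.9 − 0.16*25 = 8.9 − 4.0 = 4.9 mm

4.9 mm


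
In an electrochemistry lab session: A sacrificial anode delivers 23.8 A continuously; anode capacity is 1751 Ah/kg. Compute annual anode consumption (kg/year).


Annual consumption = current * hours per year / capacity
Rate = 23.8 * 8760 / 1751 = 119.1 kg/year

119.1 kg/year


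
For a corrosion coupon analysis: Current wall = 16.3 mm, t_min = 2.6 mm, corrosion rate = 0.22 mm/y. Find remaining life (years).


Apply the remaining-life relation: RL = (t_current − t_min) / CR
RL = (16.3 − 2.6) / 0.22 = 13.7 / 0.22 = 62.3 years

62.3 years


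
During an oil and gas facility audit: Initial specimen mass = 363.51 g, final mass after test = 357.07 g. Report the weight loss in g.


Weight loss = initial − final
WL = 363.51 − 357.07 = 6.44 g

6.44 g


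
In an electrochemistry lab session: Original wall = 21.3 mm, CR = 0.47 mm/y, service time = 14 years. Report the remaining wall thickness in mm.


Remaining wall = original − CR × time
t = 21.3 − 0.47*14 = 21.3 − 6.58 = 14.72 mm

14.72 mm


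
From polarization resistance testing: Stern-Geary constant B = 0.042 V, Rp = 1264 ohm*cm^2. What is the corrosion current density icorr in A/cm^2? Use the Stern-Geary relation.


Apply the Stern-Geary relation: icorr = B / Rp
icorr = 0.042 / 1264 = 3.323×10^-5 A/cm^2

3.323×10^-5 A/cm^2


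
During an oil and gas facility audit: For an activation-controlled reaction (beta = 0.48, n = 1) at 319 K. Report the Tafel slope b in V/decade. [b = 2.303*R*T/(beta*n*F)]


Apply the Tafel slope relation: b = 2.303*R*T/(beta*n*F)
Numerator: 2.303 * 8.314 * 319 = 6107.94
Denominator: 0.48 * 1 * 96485 = 46312.8
b = 6107.94 / 46312.8 = 0.1319 V/decade

0.1319 V/decade


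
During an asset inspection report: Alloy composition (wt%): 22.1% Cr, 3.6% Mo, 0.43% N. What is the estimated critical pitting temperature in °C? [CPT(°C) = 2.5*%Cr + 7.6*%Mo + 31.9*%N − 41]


Apply the ASTM G48 empirical CPT estimate: CPT(°C) = 2.5*%Cr + 7.6*%Mo + 31.9*%N − 41
2.5*22.1 = 55.25; 7.6*3.6 = 27.36; 31.9*0.43 = 13.717
CPT = 55.25 + 27.36 + 13.717 − 41 = 55.327 °C
Rounded to 0.1 °C: CPT ≈ 55.3 °C

55.3 °C


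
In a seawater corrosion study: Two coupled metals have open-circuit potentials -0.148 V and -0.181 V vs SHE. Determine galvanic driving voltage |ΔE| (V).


Driving voltage is the absolute potential difference.
|ΔE| = |-0.148 − (-0.181)| = 0.033 V

0.033 V


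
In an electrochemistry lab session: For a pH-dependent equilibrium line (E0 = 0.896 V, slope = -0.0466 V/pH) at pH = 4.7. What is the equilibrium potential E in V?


Apply the Pourbaix line equation: E = E0 + slope*pH
E = 0.896 + (-0.0466)*4.7 = 0.896 + (-0.21902) = 0.67698 V
Rounded to 3 decimal places: E = 0.677 V

0.677 V


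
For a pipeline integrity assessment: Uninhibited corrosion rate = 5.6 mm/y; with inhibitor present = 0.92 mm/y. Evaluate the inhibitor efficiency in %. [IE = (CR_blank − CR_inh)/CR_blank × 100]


Apply the inhibitor-efficiency definition: IE = (CR_blank − CR_inh)/CR_blank × 100
IE = (5.6 − 0.92) / 5.6 × 100
IE = 4.68 / 5.6 × 100 = 83.6 %

83.6 %


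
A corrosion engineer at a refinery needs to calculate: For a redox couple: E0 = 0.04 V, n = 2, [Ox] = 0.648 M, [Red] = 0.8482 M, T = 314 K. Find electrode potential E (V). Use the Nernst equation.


Apply the Nernst equation: E = E0 + (RT/nF)*ln([Ox]/[Red])
Step 1: RT/nF = 8.314*314/(2*96485) = 0.01352851 V
Step 2: [Ox]/[Red] = 0.648/0.8482 = 0.763971
Step 3: ln(0.763971) = -0.269225
Step 4: correction = 0.01352851 * -0.269225 = -0.0036 V
E = 0.04 + -0.0036 = 0.0364 V

0.0364 V


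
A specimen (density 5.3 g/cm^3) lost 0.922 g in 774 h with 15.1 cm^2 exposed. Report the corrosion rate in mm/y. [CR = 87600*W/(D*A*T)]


Apply the mm/y weight-loss relation: CR = 87600 * W / (D * A * T)
Numerator: 87600 * 0.922 = 80767.2
Denominator: 5.3 * 15.1 * 774 = 61943.22
CR = 80767.2 / 61943.22 = 1.3039 mm/y

1.3039 mm/y


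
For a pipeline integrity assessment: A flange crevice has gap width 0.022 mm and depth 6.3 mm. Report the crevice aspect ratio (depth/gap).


Aspect ratio = depth / gap
Ratio = 6.3 / 0.022 = 286.4

286.4


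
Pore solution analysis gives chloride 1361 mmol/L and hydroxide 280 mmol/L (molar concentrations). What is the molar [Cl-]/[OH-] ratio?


Threshold parameter = [Cl-] / [OH-] (molar basis; both in mmol/L, so units cancel)
Ratio = 1361 / 280 = 4.86

4.86


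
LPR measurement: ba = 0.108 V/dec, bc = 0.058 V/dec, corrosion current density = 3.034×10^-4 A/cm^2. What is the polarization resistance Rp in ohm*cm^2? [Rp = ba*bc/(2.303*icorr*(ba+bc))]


Apply the Stern-Geary equation: Rp = ba*bc / (2.303*icorr*(ba+bc))
ba*bc = 0.108*0.058 = 0.006264
ba+bc = 0.166; 2.303*icorr*(ba+bc) = 2.303*3.034×10^-4*0.166 = 1.1598921×10^-4
Rp = 0.006264 / 1.1598921×10^-4 = 54.01 ohm*cm^2

54.01 ohm*cm^2


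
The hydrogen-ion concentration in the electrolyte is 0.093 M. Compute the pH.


pH = −log10[H+]
pH = −log10(0.093) = 1.03

1.03


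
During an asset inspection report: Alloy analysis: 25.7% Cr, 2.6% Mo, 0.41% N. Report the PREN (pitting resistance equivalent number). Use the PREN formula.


Apply the PREN formula: PREN = Cr + 3.3*Mo + 16*N
PREN = 25.7 + 3.3*2.6 + 16*0.41
PREN = 25.7 + 8.58 + 6.56 = 40.84

40.84


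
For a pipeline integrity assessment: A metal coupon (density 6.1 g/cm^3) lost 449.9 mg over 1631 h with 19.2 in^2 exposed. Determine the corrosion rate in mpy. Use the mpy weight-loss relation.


Apply the mpy weight-loss relation: CR = 534 * W / (D * A * T)
Numerator: 534 * 449.9 = 240246.6
Denominator: 6.1 * 19.2 * 1631 = 191022.72
CR = 240246.6 / 191022.72 = 1.2577 mpy

1.2577 mpy


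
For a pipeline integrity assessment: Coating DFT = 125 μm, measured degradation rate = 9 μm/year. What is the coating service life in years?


Service life = thickness / degradation rate
Life = 125 / 9 = 13.9 years

13.9 years


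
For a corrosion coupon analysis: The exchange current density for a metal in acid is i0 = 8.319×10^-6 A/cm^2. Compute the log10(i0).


i0 = 8.319×10^-6 A/cm^2
log10(i0) = -5.08

-5.08


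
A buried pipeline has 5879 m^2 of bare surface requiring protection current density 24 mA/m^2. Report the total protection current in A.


I = area * current density, then convert mA → A (÷1000)
I = 5879 * 24 / 1000 = 141.1 A

141.1 A


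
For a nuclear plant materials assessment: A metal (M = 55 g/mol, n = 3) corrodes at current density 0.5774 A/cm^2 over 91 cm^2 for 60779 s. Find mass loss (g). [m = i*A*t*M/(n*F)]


Apply Faraday's law: m = i*A*t*M / (n*F)
Total charge passed Q = i*A*t = 0.5774*91*60779 = 3193535.3086 C
m = Q*M/(n*F) = 3193535.3086*55/(3*96485) = 606.8109 g

606.8109 g


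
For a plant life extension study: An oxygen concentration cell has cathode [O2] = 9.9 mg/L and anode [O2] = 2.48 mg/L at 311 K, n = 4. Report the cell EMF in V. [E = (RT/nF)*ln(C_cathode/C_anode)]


Apply the Nernst concentration-cell relation: E = (RT/nF)*ln(C_cathode/C_anode)
RT/nF = 8.314*311/(4*96485) = 0.00669963 V
ln(9.9/2.48) = 1.38428
E = 0.00669963 * 1.38428 = 0.00927 V

0.00927 V


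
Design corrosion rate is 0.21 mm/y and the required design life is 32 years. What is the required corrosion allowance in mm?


Corrosion allowance = CR × design life
CA = 0.21 * 32 = 6.72 mm

6.72 mm


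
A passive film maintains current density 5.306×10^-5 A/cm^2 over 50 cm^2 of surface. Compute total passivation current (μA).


I = i_pass * A, then convert A → μA (×10^6)
I = 5.306×10^-5 * 50 * 10^6 = 2653.0 μA

2653.0 μA


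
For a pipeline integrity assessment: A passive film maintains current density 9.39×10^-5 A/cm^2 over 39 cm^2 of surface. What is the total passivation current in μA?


I = i_pass * A, then convert A → μA (×10^6)
I = 9.39×10^-5 * 39 * 10^6 = 3662.1 μA

3662.1 μA


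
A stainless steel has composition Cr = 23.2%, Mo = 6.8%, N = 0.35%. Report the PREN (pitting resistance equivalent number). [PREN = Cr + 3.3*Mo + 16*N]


Apply the PREN formula: PREN = Cr + 3.3*Mo + 16*N
PREN = 23.2 + 3.3*6.8 + 16*0.35
PREN = 23.2 + 22.44 + 5.6 = 51.24

51.24


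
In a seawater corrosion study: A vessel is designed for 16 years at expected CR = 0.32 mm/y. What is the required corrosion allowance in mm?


Corrosion allowance = CR × design life
CA = 0.32 * 16 = 5.12 mm

5.12 mm


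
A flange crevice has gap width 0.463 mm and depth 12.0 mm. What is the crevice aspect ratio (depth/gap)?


Aspect ratio = depth / gap
Ratio = 12.0 / 0.463 = 25.9

25.9


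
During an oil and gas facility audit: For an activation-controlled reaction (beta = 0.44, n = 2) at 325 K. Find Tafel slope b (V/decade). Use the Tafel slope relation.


Apply the Tafel slope relation: b = 2.303*R*T/(beta*n*F)
Numerator: 2.303 * 8.314 * 325 = 6222.82
Denominator: 0.44 * 2 * 96485 = 84906.8
b = 6222.82 / 84906.8 = 0.073 V/decade

0.073 V/decade


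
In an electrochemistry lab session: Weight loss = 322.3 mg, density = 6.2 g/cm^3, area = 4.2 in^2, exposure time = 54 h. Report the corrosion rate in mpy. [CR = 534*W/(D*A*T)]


Apply the mpy weight-loss relation: CR = 534 * W / (D * A * T)
Numerator: 534 * 322.3 = 172108.2
Denominator: 6.2 * 4.2 * 54 = 1406.16
CR = 172108.2 / 1406.16 = 122.396 mpy

122.396 mpy


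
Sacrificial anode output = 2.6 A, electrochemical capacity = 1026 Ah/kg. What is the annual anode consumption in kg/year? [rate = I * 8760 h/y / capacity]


Annual consumption = current * hours per year / capacity
Rate = 2.6 * 8760 / 1026 = 22.2 kg/year

22.2 kg/year


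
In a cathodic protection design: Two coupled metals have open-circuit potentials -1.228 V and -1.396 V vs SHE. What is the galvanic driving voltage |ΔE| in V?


Driving voltage is the absolute potential difference.
|ΔE| = |-1.228 − (-1.396)| = 0.168 V

0.168 V


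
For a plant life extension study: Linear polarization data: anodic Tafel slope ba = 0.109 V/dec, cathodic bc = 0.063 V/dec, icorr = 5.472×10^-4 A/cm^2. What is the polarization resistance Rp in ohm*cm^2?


Apply the Stern-Geary equation: Rp = ba*bc / (2.303*icorr*(ba+bc))
ba*bc = 0.109*0.063 = 0.006867
ba+bc = 0.172; 2.303*icorr*(ba+bc) = 2.303*5.472×10^-4*0.172 = 2.1675468×10^-4
Rp = 0.006867 / 2.1675468×10^-4 = 31.7 ohm*cm^2

31.7 ohm*cm^2


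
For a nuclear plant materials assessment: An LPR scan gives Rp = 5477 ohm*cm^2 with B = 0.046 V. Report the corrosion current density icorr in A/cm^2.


Apply the Stern-Geary relation: icorr = B / Rp
icorr = 0.046 / 5477 = 8.399×10^-6 A/cm^2

8.399×10^-6 A/cm^2
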